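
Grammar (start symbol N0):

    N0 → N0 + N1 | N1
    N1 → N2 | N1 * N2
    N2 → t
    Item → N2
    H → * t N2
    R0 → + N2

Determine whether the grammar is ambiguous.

Unambiguous

Only N0, N1, N2 are reachable from N0; ignoring the rest: This is a standard precedence ladder (N0 over N1 over N2), with each level left-recursive on its own operator ('+' at N0, '*' at N1). That structure is LR(1), hence unambiguous.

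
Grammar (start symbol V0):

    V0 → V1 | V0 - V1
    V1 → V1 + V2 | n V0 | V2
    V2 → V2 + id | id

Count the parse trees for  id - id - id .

Parse trees for id - id - id:
  [V0 [V0 [V0 [V1 [V2 id]]] - [V1 [V2 id]]] - [V1 [V2 id]]]

1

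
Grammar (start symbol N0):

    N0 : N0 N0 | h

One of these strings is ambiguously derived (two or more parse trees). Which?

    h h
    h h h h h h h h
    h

h h: 1 tree
h h h h h h h h: 429 trees
h: 1 tree

h h h h h h h h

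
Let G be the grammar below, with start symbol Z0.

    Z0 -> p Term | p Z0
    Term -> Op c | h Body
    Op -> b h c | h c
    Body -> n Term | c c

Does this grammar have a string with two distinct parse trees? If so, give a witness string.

Ambiguous

Witness: p h c c

Derivation 1: Z0 ⇒ p Term ⇒ p Op c ⇒ p h c c
Derivation 2: Z0 ⇒ p Term ⇒ p h Body ⇒ p h c c

Two distinct leftmost derivations for the same string.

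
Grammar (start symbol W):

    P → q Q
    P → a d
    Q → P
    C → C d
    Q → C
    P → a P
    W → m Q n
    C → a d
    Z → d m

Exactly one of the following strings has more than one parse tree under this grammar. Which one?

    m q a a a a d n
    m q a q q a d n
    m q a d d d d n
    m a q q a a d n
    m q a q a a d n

m q a q q a d n

m q a a a a d n: 1 tree
m q a q q a d n: 2 trees
m q a d d d d n: 1 tree
m a q q a a d n: 1 tree
m q a q a a d n: 1 tree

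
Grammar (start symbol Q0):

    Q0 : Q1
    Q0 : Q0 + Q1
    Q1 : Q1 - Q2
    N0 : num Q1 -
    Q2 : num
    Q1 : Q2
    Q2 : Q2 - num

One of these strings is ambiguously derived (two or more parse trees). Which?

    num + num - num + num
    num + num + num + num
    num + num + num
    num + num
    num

num + num - num + num: 2 trees
num + num + num + num: 1 tree
num + num + num: 1 tree
num + num: 1 tree
num: 1 tree

num + num - num + num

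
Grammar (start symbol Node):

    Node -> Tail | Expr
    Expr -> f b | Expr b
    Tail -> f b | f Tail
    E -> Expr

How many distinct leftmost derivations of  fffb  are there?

Parse trees for fffb:
  [Node [Tail f [Tail f [Tail f b]]]]

1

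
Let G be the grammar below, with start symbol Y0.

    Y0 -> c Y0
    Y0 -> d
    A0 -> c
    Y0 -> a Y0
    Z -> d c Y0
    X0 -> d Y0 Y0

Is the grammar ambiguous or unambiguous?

Unambiguous

Only Y0 is reachable from Y0; ignoring the rest: The reachable rules are right-linear with at most one rule per (nonterminal, next-terminal) pair. Each input token forces the next rule, so parsing is deterministic.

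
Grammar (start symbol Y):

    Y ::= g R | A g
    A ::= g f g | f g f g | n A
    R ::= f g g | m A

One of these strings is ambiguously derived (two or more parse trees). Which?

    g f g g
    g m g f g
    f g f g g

g f g g: 2 trees
g m g f g: 1 tree
f g f g g: 1 tree

g f g g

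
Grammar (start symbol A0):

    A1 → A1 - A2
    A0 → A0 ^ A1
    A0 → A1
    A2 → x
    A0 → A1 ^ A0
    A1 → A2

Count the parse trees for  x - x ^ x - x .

2

Parse trees for x - x ^ x - x:
  [A0 [A0 [A1 [A1 [A2 x]] - [A2 x]]] ^ [A1 [A1 [A2 x]] - [A2 x]]]
  [A0 [A1 [A1 [A2 x]] - [A2 x]] ^ [A0 [A1 [A1 [A2 x]] - [A2 x]]]]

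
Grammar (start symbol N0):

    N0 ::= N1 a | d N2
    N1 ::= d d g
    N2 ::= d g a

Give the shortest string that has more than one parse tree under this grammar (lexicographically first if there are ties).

d d g a

length 4: d d g a has 2 parse trees

Two derivations of d d g a:
  N0 ⇒ N1 a ⇒ d d g a
  N0 ⇒ d N2 ⇒ d d g a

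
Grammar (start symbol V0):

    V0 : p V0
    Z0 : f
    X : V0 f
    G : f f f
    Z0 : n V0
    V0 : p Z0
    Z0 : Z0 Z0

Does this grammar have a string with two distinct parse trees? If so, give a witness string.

Ambiguous

Witness: p f f f

Derivation 1: V0 ⇒ p Z0 ⇒ p Z0 Z0 ⇒ p f Z0 ⇒ p f Z0 Z0 ⇒ p f f Z0 ⇒ p f f f
Derivation 2: V0 ⇒ p Z0 ⇒ p Z0 Z0 ⇒ p Z0 Z0 Z0 ⇒ p f Z0 Z0 ⇒ p f f Z0 ⇒ p f f f

Two distinct leftmost derivations for the same string.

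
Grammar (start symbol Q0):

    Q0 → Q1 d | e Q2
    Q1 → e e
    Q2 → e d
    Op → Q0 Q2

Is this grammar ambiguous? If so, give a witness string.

Witness: e e d

Derivation 1: Q0 ⇒ Q1 d ⇒ e e d
Derivation 2: Q0 ⇒ e Q2 ⇒ e e d

Two distinct leftmost derivations for the same string.

Ambiguous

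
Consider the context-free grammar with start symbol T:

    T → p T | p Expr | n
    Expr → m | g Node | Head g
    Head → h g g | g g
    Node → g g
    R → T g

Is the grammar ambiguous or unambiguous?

Ambiguous

Witness: p g g g

Derivation 1: T ⇒ p Expr ⇒ p g Node ⇒ p g g g
Derivation 2: T ⇒ p Expr ⇒ p Head g ⇒ p g g g

Two distinct leftmost derivations for the same string.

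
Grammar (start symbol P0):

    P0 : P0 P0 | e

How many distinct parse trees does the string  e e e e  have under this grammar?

Parse trees for e e e e:
  [P0 [P0 e] [P0 [P0 e] [P0 [P0 e] [P0 e]]]]
  [P0 [P0 e] [P0 [P0 [P0 e] [P0 e]] [P0 e]]]
  [P0 [P0 [P0 e] [P0 e]] [P0 [P0 e] [P0 e]]]
  [P0 [P0 [P0 e] [P0 [P0 e] [P0 e]]] [P0 e]]
  [P0 [P0 [P0 [P0 e] [P0 e]] [P0 e]] [P0 e]]

5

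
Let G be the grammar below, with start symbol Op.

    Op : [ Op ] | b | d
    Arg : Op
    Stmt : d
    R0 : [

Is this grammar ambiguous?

Unambiguous

(Arg, Stmt, R0 are unreachable from Op, so their rules don't affect L(Op).) Each string is a nest of matched brackets around a single atom. An opening bracket forces the recursive rule; an atom forces the base rule.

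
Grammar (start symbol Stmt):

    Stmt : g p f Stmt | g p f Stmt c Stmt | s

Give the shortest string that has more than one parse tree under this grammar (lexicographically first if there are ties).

g p f g p f s c s

length 1: no string has ≥2 trees
length 4: no string has ≥2 trees
length 6: no string has ≥2 trees
length 7: no string has ≥2 trees
length 9: g p f g p f s c s has 2 parse trees

Two derivations of g p f g p f s c s:
  Stmt ⇒ g p f Stmt ⇒ g p f g p f Stmt c Stmt ⇒ g p f g p f s c Stmt ⇒ g p f g p f s c s
  Stmt ⇒ g p f Stmt c Stmt ⇒ g p f g p f Stmt c Stmt ⇒ g p f g p f s c Stmt ⇒ g p f g p f s c s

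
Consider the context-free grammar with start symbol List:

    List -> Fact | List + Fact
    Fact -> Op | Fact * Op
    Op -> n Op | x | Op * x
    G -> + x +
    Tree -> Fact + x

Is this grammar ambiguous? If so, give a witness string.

Ambiguous

Witness: x * x

Derivation 1: List ⇒ Fact ⇒ Op ⇒ Op * x ⇒ x * x
Derivation 2: List ⇒ Fact ⇒ Fact * Op ⇒ Op * Op ⇒ x * Op ⇒ x * x

Two distinct leftmost derivations for the same string.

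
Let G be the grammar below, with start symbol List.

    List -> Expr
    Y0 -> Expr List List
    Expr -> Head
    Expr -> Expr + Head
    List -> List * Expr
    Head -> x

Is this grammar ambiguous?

Unambiguous

(Y0 is unreachable from List, so its rules don't affect L(List).) List → List * Expr | Expr  ;  Expr → Expr + Head | Head  — a left-associative chain with Head at the bottom. Each string factors uniquely by precedence.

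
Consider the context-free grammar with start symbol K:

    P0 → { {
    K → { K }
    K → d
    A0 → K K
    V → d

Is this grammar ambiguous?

Only K is reachable from K; ignoring the rest: L(K) is { openⁿ atom closeⁿ : n ≥ 0 }. The bracket depth fixes n, and the derivation is forced at every step.

Unambiguous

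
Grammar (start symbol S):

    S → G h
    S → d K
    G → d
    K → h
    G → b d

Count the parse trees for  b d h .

Parse trees for b d h:
  [S [G b d] h]

1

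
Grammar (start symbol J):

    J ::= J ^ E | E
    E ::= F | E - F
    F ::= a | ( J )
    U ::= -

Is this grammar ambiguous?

Only J, E, F are reachable from J; ignoring the rest: The grammar is stratified — J handles '^' (left-recursive), E handles '-', F atoms. Each operator has a fixed associativity and precedence level, so every string has one parse.

Unambiguous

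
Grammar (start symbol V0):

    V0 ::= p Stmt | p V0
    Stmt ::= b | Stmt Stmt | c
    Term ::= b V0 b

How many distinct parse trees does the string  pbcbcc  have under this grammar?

Parse trees for pbcbcc (showing first 6 of 14):
  [V0 p [Stmt [Stmt b] [Stmt [Stmt c] [Stmt [Stmt b] [Stmt [Stmt c] [Stmt c]]]]]]
  [V0 p [Stmt [Stmt b] [Stmt [Stmt c] [Stmt [Stmt [Stmt b] [Stmt c]] [Stmt c]]]]]
  [V0 p [Stmt [Stmt b] [Stmt [Stmt [Stmt c] [Stmt b]] [Stmt [Stmt c] [Stmt c]]]]]
  [V0 p [Stmt [Stmt b] [Stmt [Stmt [Stmt c] [Stmt [Stmt b] [Stmt c]]] [Stmt c]]]]
  [V0 p [Stmt [Stmt b] [Stmt [Stmt [Stmt [Stmt c] [Stmt b]] [Stmt c]] [Stmt c]]]]
  [V0 p [Stmt [Stmt [Stmt b] [Stmt c]] [Stmt [Stmt b] [Stmt [Stmt c] [Stmt c]]]]]

14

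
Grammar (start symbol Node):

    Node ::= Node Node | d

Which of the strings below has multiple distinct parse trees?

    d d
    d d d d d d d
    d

d d d d d d d

d d: 1 tree
d d d d d d d: 132 trees
d: 1 tree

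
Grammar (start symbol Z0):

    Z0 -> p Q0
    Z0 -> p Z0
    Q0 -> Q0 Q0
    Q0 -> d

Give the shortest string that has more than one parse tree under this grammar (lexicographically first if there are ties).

length 2: no string has ≥2 trees
length 3: no string has ≥2 trees
length 4: p d d d has 2 parse trees

Two derivations of p d d d:
  Z0 ⇒ p Q0 ⇒ p Q0 Q0 ⇒ p Q0 Q0 Q0 ⇒ p d Q0 Q0 ⇒ p d d Q0 ⇒ p d d d
  Z0 ⇒ p Q0 ⇒ p Q0 Q0 ⇒ p d Q0 ⇒ p d Q0 Q0 ⇒ p d d Q0 ⇒ p d d d

p d d d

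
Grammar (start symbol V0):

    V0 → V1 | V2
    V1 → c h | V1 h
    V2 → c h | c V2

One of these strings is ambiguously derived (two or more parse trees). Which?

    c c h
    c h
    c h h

c c h: 1 tree
c h: 2 trees
c h h: 1 tree

c h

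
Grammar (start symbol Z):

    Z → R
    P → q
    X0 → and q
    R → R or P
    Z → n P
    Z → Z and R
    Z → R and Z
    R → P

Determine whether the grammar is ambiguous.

Ambiguous

Witness: q and q

Derivation 1: Z ⇒ Z and R ⇒ R and R ⇒ P and R ⇒ q and R ⇒ q and P ⇒ q and q
Derivation 2: Z ⇒ R and Z ⇒ P and Z ⇒ q and Z ⇒ q and R ⇒ q and P ⇒ q and q

Two distinct leftmost derivations for the same string.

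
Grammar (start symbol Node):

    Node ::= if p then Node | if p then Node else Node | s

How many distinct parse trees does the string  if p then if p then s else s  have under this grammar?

Parse trees for if p then if p then s else s:
  [Node if p then [Node if p then [Node s] else [Node s]]]
  [Node if p then [Node if p then [Node s]] else [Node s]]

2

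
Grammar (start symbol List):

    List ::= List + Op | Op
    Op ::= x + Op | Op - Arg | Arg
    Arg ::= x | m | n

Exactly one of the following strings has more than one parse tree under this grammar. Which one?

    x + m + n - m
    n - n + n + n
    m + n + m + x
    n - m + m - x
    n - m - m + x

x + m + n - m: 2 trees
n - n + n + n: 1 tree
m + n + m + x: 1 tree
n - m + m - x: 1 tree
n - m - m + x: 1 tree

x + m + n - m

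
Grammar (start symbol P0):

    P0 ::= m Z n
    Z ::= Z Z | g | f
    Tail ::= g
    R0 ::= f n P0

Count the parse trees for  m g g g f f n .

14

Parse trees for m g g g f f n (showing first 6 of 14):
  [P0 m [Z [Z g] [Z [Z g] [Z [Z g] [Z [Z f] [Z f]]]]] n]
  [P0 m [Z [Z g] [Z [Z g] [Z [Z [Z g] [Z f]] [Z f]]]] n]
  [P0 m [Z [Z g] [Z [Z [Z g] [Z g]] [Z [Z f] [Z f]]]] n]
  [P0 m [Z [Z g] [Z [Z [Z g] [Z [Z g] [Z f]]] [Z f]]] n]
  [P0 m [Z [Z g] [Z [Z [Z [Z g] [Z g]] [Z f]] [Z f]]] n]
  [P0 m [Z [Z [Z g] [Z g]] [Z [Z g] [Z [Z f] [Z f]]]] n]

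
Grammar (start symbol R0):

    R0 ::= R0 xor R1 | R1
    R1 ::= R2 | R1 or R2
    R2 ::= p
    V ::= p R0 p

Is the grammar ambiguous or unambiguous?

(V is unreachable from R0, so its rules don't affect L(R0).) R0 → R0 xor R1 | R1  ;  R1 → R1 or R2 | R2  — a left-associative chain with R2 at the bottom. Each string factors uniquely by precedence.

Unambiguous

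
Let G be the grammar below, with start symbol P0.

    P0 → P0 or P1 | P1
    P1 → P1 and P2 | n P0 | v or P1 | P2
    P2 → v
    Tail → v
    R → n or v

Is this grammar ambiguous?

Ambiguous

Witness: v or v

Derivation 1: P0 ⇒ P0 or P1 ⇒ P1 or P1 ⇒ P2 or P1 ⇒ v or P1 ⇒ v or P2 ⇒ v or v
Derivation 2: P0 ⇒ P1 ⇒ v or P1 ⇒ v or P2 ⇒ v or v

Two distinct leftmost derivations for the same string.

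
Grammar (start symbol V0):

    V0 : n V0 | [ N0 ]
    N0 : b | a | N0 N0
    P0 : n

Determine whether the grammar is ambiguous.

Ambiguous

Witness: [ a a a ]

Derivation 1: V0 ⇒ [ N0 ] ⇒ [ N0 N0 ] ⇒ [ a N0 ] ⇒ [ a N0 N0 ] ⇒ [ a a N0 ] ⇒ [ a a a ]
Derivation 2: V0 ⇒ [ N0 ] ⇒ [ N0 N0 ] ⇒ [ N0 N0 N0 ] ⇒ [ a N0 N0 ] ⇒ [ a a N0 ] ⇒ [ a a a ]

Two distinct leftmost derivations for the same string.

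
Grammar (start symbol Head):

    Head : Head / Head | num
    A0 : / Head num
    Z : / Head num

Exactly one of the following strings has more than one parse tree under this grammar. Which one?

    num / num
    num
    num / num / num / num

num / num: 1 tree
num: 1 tree
num / num / num / num: 5 trees

num / num / num / num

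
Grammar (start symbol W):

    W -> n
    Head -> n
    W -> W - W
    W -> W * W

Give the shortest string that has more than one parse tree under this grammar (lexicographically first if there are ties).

length 1: no string has ≥2 trees
length 3: no string has ≥2 trees
length 5: n * n * n has 2 parse trees

Two derivations of n * n * n:
  W ⇒ W * W ⇒ n * W ⇒ n * W * W ⇒ n * n * W ⇒ n * n * n
  W ⇒ W * W ⇒ W * W * W ⇒ n * W * W ⇒ n * n * W ⇒ n * n * n

n * n * n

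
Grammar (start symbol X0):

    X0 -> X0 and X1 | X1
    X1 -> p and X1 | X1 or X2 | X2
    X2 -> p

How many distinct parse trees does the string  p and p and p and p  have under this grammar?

Parse trees for p and p and p and p:
  [X0 [X0 [X1 [X2 p]]] and [X1 p and [X1 p and [X1 [X2 p]]]]]
  [X0 [X0 [X0 [X1 [X2 p]]] and [X1 [X2 p]]] and [X1 p and [X1 [X2 p]]]]
  [X0 [X0 [X1 p and [X1 [X2 p]]]] and [X1 p and [X1 [X2 p]]]]
  [X0 [X0 [X0 [X1 [X2 p]]] and [X1 p and [X1 [X2 p]]]] and [X1 [X2 p]]]
  [X0 [X0 [X0 [X0 [X1 [X2 p]]] and [X1 [X2 p]]] and [X1 [X2 p]]] and [X1 [X2 p]]]
  [X0 [X0 [X0 [X1 p and [X1 [X2 p]]]] and [X1 [X2 p]]] and [X1 [X2 p]]]
  [X0 [X0 [X1 p and [X1 p and [X1 [X2 p]]]]] and [X1 [X2 p]]]
  [X0 [X1 p and [X1 p and [X1 p and [X1 [X2 p]]]]]]

8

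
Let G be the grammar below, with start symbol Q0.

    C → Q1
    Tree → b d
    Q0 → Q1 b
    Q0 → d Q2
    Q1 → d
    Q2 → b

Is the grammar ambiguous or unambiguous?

Ambiguous

Witness: d b

Derivation 1: Q0 ⇒ Q1 b ⇒ d b
Derivation 2: Q0 ⇒ d Q2 ⇒ d b

Two distinct leftmost derivations for the same string.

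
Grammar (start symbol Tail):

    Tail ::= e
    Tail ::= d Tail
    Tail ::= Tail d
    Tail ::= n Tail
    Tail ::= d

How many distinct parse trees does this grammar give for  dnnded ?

5

Parse trees for dnnded:
  [Tail d [Tail [Tail n [Tail n [Tail d [Tail e]]]] d]]
  [Tail d [Tail n [Tail [Tail n [Tail d [Tail e]]] d]]]
  [Tail d [Tail n [Tail n [Tail d [Tail [Tail e] d]]]]]
  [Tail d [Tail n [Tail n [Tail [Tail d [Tail e]] d]]]]
  [Tail [Tail d [Tail n [Tail n [Tail d [Tail e]]]]] d]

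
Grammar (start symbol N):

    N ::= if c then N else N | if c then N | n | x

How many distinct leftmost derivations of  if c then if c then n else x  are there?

2

Parse trees for if c then if c then n else x:
  [N if c then [N if c then [N n]] else [N x]]
  [N if c then [N if c then [N n] else [N x]]]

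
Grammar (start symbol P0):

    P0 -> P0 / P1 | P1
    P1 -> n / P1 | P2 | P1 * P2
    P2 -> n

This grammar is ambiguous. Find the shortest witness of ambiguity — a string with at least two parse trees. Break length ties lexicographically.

n / n

length 1: no string has ≥2 trees
length 3: n / n has 2 parse trees

Two derivations of n / n:
  P0 ⇒ P0 / P1 ⇒ P1 / P1 ⇒ P2 / P1 ⇒ n / P1 ⇒ n / P2 ⇒ n / n
  P0 ⇒ P1 ⇒ n / P1 ⇒ n / P2 ⇒ n / n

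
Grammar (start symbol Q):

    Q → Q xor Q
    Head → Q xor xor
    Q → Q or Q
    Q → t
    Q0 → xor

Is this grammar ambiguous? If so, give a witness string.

Witness: t or t or t

Derivation 1: Q ⇒ Q or Q ⇒ Q or Q or Q ⇒ t or Q or Q ⇒ t or t or Q ⇒ t or t or t
Derivation 2: Q ⇒ Q or Q ⇒ t or Q ⇒ t or Q or Q ⇒ t or t or Q ⇒ t or t or t

Two distinct leftmost derivations for the same string.

Ambiguous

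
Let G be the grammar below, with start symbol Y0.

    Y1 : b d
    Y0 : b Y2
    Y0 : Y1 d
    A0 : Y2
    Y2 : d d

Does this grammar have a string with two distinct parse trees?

Ambiguous

Witness: b d d

Derivation 1: Y0 ⇒ b Y2 ⇒ b d d
Derivation 2: Y0 ⇒ Y1 d ⇒ b d d

Two distinct leftmost derivations for the same string.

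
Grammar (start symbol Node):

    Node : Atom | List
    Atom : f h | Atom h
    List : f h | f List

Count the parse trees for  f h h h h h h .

1

Parse trees for f h h h h h h:
  [Node [Atom [Atom [Atom [Atom [Atom [Atom f h] h] h] h] h] h]]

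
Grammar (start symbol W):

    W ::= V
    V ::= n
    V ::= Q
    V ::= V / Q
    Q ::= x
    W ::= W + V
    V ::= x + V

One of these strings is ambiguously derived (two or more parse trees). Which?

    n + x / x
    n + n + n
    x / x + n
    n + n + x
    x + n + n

n + x / x: 1 tree
n + n + n: 1 tree
x / x + n: 1 tree
n + n + x: 1 tree
x + n + n: 2 trees

x + n + n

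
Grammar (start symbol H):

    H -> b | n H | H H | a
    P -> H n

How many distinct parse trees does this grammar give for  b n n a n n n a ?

4

Parse trees for b n n a n n n a:
  [H [H b] [H n [H n [H [H a] [H n [H n [H n [H a]]]]]]]]
  [H [H b] [H n [H [H n [H a]] [H n [H n [H n [H a]]]]]]]
  [H [H b] [H [H n [H n [H a]]] [H n [H n [H n [H a]]]]]]
  [H [H [H b] [H n [H n [H a]]]] [H n [H n [H n [H a]]]]]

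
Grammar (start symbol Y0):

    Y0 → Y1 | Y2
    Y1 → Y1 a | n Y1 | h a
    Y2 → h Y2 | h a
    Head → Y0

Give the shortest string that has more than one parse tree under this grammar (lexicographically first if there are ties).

length 2: h a has 2 parse trees

Two derivations of h a:
  Y0 ⇒ Y1 ⇒ h a
  Y0 ⇒ Y2 ⇒ h a

h a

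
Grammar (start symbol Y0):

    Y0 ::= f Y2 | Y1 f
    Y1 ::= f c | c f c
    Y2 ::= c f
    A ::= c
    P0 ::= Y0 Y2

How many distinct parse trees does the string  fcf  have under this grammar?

2

Parse trees for fcf:
  [Y0 f [Y2 c f]]
  [Y0 [Y1 f c] f]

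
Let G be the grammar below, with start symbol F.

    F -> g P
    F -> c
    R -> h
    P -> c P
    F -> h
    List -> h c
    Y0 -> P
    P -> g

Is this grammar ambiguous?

Unambiguous

Only F, P are reachable from F; ignoring the rest: Restricted to the reachable nonterminals, every rule has the form A → t or A → t B, and no two rules for the same A share a first terminal. The grammar encodes a DFA — one run per string.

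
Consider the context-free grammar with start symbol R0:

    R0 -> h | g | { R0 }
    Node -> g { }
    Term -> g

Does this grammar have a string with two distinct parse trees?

Unambiguous

(Node, Term are unreachable from R0, so their rules don't affect L(R0).) L(R0) is { openⁿ atom closeⁿ : n ≥ 0 }. The bracket depth fixes n, and the derivation is forced at every step.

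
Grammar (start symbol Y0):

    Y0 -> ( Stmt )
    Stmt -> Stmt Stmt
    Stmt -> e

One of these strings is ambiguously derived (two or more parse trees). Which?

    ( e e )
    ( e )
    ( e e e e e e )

( e e e e e e )

( e e ): 1 tree
( e ): 1 tree
( e e e e e e ): 42 trees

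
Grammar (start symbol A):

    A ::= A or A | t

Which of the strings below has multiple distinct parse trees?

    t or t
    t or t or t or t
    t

t or t: 1 tree
t or t or t or t: 5 trees
t: 1 tree

t or t or t or t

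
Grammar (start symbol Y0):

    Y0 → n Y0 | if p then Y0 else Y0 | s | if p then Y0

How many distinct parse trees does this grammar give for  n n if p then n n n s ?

Parse trees for n n if p then n n n s:
  [Y0 n [Y0 n [Y0 if p then [Y0 n [Y0 n [Y0 n [Y0 s]]]]]]]

1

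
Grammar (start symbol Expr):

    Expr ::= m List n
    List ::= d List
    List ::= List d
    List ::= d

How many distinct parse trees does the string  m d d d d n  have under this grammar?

Parse trees for m d d d d n:
  [Expr m [List d [List d [List d [List d]]]] n]
  [Expr m [List d [List d [List [List d] d]]] n]
  [Expr m [List d [List [List d [List d]] d]] n]
  [Expr m [List d [List [List [List d] d] d]] n]
  [Expr m [List [List d [List d [List d]]] d] n]
  [Expr m [List [List d [List [List d] d]] d] n]
  [Expr m [List [List [List d [List d]] d] d] n]
  [Expr m [List [List [List [List d] d] d] d] n]

8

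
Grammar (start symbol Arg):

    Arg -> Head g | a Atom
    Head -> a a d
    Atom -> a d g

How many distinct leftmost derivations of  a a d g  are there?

2

Parse trees for a a d g:
  [Arg [Head a a d] g]
  [Arg a [Atom a d g]]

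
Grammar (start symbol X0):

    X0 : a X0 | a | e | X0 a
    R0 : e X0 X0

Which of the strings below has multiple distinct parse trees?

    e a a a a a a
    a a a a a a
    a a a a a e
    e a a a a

a a a a a a

e a a a a a a: 1 tree
a a a a a a: 32 trees
a a a a a e: 1 tree
e a a a a: 1 tree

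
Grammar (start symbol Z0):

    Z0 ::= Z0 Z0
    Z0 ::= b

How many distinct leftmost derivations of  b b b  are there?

Parse trees for b b b:
  [Z0 [Z0 b] [Z0 [Z0 b] [Z0 b]]]
  [Z0 [Z0 [Z0 b] [Z0 b]] [Z0 b]]

2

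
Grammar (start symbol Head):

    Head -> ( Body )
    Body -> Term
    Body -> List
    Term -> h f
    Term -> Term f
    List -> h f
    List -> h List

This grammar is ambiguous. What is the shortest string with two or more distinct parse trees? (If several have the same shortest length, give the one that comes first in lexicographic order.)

length 4: ( h f ) has 2 parse trees

Two derivations of ( h f ):
  Head ⇒ ( Body ) ⇒ ( Term ) ⇒ ( h f )
  Head ⇒ ( Body ) ⇒ ( List ) ⇒ ( h f )

( h f )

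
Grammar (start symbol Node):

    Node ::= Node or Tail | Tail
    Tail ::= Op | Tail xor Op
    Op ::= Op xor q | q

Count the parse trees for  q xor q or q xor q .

Parse trees for q xor q or q xor q:
  [Node [Node [Tail [Op [Op q] xor q]]] or [Tail [Op [Op q] xor q]]]
  [Node [Node [Tail [Op [Op q] xor q]]] or [Tail [Tail [Op q]] xor [Op q]]]
  [Node [Node [Tail [Tail [Op q]] xor [Op q]]] or [Tail [Op [Op q] xor q]]]
  [Node [Node [Tail [Tail [Op q]] xor [Op q]]] or [Tail [Tail [Op q]] xor [Op q]]]

4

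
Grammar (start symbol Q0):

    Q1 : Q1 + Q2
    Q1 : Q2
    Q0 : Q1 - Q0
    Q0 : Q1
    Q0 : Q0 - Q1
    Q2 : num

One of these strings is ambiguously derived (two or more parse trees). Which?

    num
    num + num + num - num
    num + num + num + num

num + num + num - num

num: 1 tree
num + num + num - num: 2 trees
num + num + num + num: 1 tree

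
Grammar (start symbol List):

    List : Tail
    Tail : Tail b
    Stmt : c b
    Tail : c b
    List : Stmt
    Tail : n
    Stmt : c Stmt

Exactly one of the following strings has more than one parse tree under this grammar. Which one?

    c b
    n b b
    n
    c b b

c b

c b: 2 trees
n b b: 1 tree
n: 1 tree
c b b: 1 tree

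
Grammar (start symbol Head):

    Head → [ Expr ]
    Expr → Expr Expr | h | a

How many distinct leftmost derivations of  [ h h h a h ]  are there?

14

Parse trees for [ h h h a h ] (showing first 6 of 14):
  [Head [ [Expr [Expr h] [Expr [Expr h] [Expr [Expr h] [Expr [Expr a] [Expr h]]]]] ]]
  [Head [ [Expr [Expr h] [Expr [Expr h] [Expr [Expr [Expr h] [Expr a]] [Expr h]]]] ]]
  [Head [ [Expr [Expr h] [Expr [Expr [Expr h] [Expr h]] [Expr [Expr a] [Expr h]]]] ]]
  [Head [ [Expr [Expr h] [Expr [Expr [Expr h] [Expr [Expr h] [Expr a]]] [Expr h]]] ]]
  [Head [ [Expr [Expr h] [Expr [Expr [Expr [Expr h] [Expr h]] [Expr a]] [Expr h]]] ]]
  [Head [ [Expr [Expr [Expr h] [Expr h]] [Expr [Expr h] [Expr [Expr a] [Expr h]]]] ]]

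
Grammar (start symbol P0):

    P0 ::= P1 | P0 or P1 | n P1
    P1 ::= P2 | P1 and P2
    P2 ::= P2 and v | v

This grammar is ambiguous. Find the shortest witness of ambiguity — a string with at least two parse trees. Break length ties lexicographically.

v and v

length 1: no string has ≥2 trees
length 2: no string has ≥2 trees
length 3: v and v has 2 parse trees

Two derivations of v and v:
  P0 ⇒ P1 ⇒ P2 ⇒ P2 and v ⇒ v and v
  P0 ⇒ P1 ⇒ P1 and P2 ⇒ P2 and P2 ⇒ v and P2 ⇒ v and v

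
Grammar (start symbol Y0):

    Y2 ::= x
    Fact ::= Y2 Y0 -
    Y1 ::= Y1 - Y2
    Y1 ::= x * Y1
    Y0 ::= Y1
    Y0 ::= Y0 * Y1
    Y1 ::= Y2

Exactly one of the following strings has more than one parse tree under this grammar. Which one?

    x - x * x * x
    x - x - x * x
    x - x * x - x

x - x * x * x

x - x * x * x: 2 trees
x - x - x * x: 1 tree
x - x * x - x: 1 tree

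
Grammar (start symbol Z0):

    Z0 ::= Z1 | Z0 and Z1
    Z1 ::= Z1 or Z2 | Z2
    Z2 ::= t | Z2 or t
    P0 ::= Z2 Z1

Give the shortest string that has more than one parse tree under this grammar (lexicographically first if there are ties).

t or t

length 1: no string has ≥2 trees
length 3: t or t has 2 parse trees

Two derivations of t or t:
  Z0 ⇒ Z1 ⇒ Z1 or Z2 ⇒ Z2 or Z2 ⇒ t or Z2 ⇒ t or t
  Z0 ⇒ Z1 ⇒ Z2 ⇒ Z2 or t ⇒ t or t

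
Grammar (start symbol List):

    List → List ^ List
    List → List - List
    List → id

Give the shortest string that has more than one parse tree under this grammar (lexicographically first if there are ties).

id - id - id

length 1: no string has ≥2 trees
length 3: no string has ≥2 trees
length 5: id - id - id has 2 parse trees

Two derivations of id - id - id:
  List ⇒ List - List ⇒ List - List - List ⇒ id - List - List ⇒ id - id - List ⇒ id - id - id
  List ⇒ List - List ⇒ id - List ⇒ id - List - List ⇒ id - id - List ⇒ id - id - id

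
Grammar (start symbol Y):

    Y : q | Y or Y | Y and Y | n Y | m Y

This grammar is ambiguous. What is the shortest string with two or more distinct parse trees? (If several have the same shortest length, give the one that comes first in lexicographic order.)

length 1: no string has ≥2 trees
length 2: no string has ≥2 trees
length 3: no string has ≥2 trees
length 4: m q and q has 2 parse trees

Two derivations of m q and q:
  Y ⇒ Y and Y ⇒ m Y and Y ⇒ m q and Y ⇒ m q and q
  Y ⇒ m Y ⇒ m Y and Y ⇒ m q and Y ⇒ m q and q

m q and q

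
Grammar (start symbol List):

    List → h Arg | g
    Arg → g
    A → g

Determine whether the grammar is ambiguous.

Only List, Arg are reachable from List; ignoring the rest: Restricted to the reachable nonterminals, every rule has the form A → t or A → t B, and no two rules for the same A share a first terminal. The grammar encodes a DFA — one run per string.

Unambiguous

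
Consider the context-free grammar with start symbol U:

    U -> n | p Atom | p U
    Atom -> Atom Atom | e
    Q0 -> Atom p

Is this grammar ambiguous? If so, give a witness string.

Ambiguous

Witness: p e e e

Derivation 1: U ⇒ p Atom ⇒ p Atom Atom ⇒ p Atom Atom Atom ⇒ p e Atom Atom ⇒ p e e Atom ⇒ p e e e
Derivation 2: U ⇒ p Atom ⇒ p Atom Atom ⇒ p e Atom ⇒ p e Atom Atom ⇒ p e e Atom ⇒ p e e e

Two distinct leftmost derivations for the same string.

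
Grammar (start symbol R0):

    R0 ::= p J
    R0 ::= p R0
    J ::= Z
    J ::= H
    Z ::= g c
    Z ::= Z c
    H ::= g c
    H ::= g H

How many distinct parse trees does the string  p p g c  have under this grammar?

2

Parse trees for p p g c:
  [R0 p [R0 p [J [Z g c]]]]
  [R0 p [R0 p [J [H g c]]]]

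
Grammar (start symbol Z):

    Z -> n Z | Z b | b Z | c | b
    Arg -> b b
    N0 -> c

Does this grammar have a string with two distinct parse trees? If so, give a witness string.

Ambiguous

Witness: b b

Derivation 1: Z ⇒ Z b ⇒ b b
Derivation 2: Z ⇒ b Z ⇒ b b

Two distinct leftmost derivations for the same string.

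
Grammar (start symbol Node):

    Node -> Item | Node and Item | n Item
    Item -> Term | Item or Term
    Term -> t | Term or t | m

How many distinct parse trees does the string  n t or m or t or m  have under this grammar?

2

Parse trees for n t or m or t or m:
  [Node n [Item [Item [Item [Term t]] or [Term [Term m] or t]] or [Term m]]]
  [Node n [Item [Item [Item [Item [Term t]] or [Term m]] or [Term t]] or [Term m]]]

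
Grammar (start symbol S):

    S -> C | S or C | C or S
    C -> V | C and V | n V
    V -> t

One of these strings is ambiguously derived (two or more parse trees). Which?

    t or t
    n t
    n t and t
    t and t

t or t: 2 trees
n t: 1 tree
n t and t: 1 tree
t and t: 1 tree

t or t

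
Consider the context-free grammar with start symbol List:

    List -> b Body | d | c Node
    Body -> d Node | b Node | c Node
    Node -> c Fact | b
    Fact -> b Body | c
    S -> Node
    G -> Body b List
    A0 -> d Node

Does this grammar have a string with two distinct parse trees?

Unambiguous

Only List, Body, Node, Fact are reachable from List; ignoring the rest: Each reachable nonterminal has at most one production per leading terminal, and all productions are right-linear; the derivation is determined token-by-token.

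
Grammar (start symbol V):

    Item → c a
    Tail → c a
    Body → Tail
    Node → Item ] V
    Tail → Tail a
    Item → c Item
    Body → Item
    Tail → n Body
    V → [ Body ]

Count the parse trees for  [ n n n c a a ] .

7

Parse trees for [ n n n c a a ]:
  [V [ [Body [Tail [Tail n [Body [Tail n [Body [Tail n [Body [Tail c a]]]]]]] a]] ]]
  [V [ [Body [Tail [Tail n [Body [Tail n [Body [Tail n [Body [Item c a]]]]]]] a]] ]]
  [V [ [Body [Tail n [Body [Tail [Tail n [Body [Tail n [Body [Tail c a]]]]] a]]]] ]]
  [V [ [Body [Tail n [Body [Tail [Tail n [Body [Tail n [Body [Item c a]]]]] a]]]] ]]
  [V [ [Body [Tail n [Body [Tail n [Body [Tail [Tail n [Body [Tail c a]]] a]]]]]] ]]
  [V [ [Body [Tail n [Body [Tail n [Body [Tail [Tail n [Body [Item c a]]] a]]]]]] ]]
  [V [ [Body [Tail n [Body [Tail n [Body [Tail n [Body [Tail [Tail c a] a]]]]]]]] ]]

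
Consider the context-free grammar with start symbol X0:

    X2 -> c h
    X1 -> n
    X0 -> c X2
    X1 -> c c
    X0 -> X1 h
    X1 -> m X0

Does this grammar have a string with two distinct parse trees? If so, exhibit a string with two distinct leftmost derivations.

Witness: c c h

Derivation 1: X0 ⇒ c X2 ⇒ c c h
Derivation 2: X0 ⇒ X1 h ⇒ c c h

Two distinct leftmost derivations for the same string.

Ambiguous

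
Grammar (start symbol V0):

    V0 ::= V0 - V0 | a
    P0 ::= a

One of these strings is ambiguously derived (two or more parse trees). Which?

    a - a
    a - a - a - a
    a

a - a: 1 tree
a - a - a - a: 5 trees
a: 1 tree

a - a - a - a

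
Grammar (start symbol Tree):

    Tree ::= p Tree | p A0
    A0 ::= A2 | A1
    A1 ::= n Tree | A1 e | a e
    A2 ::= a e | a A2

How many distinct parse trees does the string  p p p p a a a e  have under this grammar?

1

Parse trees for p p p p a a a e:
  [Tree p [Tree p [Tree p [Tree p [A0 [A2 a [A2 a [A2 a e]]]]]]]]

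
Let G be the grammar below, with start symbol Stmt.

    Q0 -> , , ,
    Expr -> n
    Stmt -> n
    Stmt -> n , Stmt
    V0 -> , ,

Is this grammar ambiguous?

(Q0, V0, Expr are unreachable from Stmt, so their rules don't affect L(Stmt).) Right-recursive list with a separator: after each atom, whether the separator follows determines the rule. One parse per string.

Unambiguous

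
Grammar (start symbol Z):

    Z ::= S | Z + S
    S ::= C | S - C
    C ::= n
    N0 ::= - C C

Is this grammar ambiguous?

Unambiguous

Only Z, S, C are reachable from Z; ignoring the rest: This is a standard precedence ladder (Z over S over C), with each level left-recursive on its own operator ('+' at Z, '-' at S). That structure is LR(1), hence unambiguous.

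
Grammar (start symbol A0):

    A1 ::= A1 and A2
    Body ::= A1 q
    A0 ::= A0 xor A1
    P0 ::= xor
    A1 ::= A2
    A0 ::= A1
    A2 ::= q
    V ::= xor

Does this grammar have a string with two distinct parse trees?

Unambiguous

(P0, Body, V are unreachable from A0, so their rules don't affect L(A0).) This is a standard precedence ladder (A0 over A1 over A2), with each level left-recursive on its own operator ('xor' at A0, 'and' at A1). That structure is LR(1), hence unambiguous.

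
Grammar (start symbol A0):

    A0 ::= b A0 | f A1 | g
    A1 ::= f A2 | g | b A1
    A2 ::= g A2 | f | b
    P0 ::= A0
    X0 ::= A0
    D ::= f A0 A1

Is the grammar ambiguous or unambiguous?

Only A0, A1, A2 are reachable from A0; ignoring the rest: Restricted to the reachable nonterminals, every rule has the form A → t or A → t B, and no two rules for the same A share a first terminal. The grammar encodes a DFA — one run per string.

Unambiguous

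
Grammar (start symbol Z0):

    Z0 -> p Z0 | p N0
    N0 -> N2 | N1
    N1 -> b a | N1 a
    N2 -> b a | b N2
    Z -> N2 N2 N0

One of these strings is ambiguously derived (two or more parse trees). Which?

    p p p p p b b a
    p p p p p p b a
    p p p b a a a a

p p p p p b b a: 1 tree
p p p p p p b a: 2 trees
p p p b a a a a: 1 tree

p p p p p p b a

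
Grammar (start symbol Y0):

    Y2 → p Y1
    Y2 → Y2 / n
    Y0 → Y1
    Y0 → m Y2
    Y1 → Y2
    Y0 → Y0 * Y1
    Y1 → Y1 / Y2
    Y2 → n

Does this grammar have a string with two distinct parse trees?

Witness: n / n

Derivation 1: Y0 ⇒ Y1 ⇒ Y2 ⇒ Y2 / n ⇒ n / n
Derivation 2: Y0 ⇒ Y1 ⇒ Y1 / Y2 ⇒ Y2 / Y2 ⇒ n / Y2 ⇒ n / n

Two distinct leftmost derivations for the same string.

Ambiguous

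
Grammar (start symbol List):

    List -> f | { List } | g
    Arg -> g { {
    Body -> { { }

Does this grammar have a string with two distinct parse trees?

Only List is reachable from List; ignoring the rest: Each string is a nest of matched brackets around a single atom. An opening bracket forces the recursive rule; an atom forces the base rule.

Unambiguous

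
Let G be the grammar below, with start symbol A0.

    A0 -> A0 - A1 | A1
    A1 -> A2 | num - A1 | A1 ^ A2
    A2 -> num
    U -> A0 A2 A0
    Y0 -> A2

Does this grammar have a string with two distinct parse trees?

Ambiguous

Witness: num - num

Derivation 1: A0 ⇒ A0 - A1 ⇒ A1 - A1 ⇒ A2 - A1 ⇒ num - A1 ⇒ num - A2 ⇒ num - num
Derivation 2: A0 ⇒ A1 ⇒ num - A1 ⇒ num - A2 ⇒ num - num

Two distinct leftmost derivations for the same string.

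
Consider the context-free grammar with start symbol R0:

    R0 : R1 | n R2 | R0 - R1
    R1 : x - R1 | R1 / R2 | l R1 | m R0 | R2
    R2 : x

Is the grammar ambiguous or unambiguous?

Witness: x - x

Derivation 1: R0 ⇒ R1 ⇒ x - R1 ⇒ x - R2 ⇒ x - x
Derivation 2: R0 ⇒ R0 - R1 ⇒ R1 - R1 ⇒ R2 - R1 ⇒ x - R1 ⇒ x - R2 ⇒ x - x

Two distinct leftmost derivations for the same string.

Ambiguous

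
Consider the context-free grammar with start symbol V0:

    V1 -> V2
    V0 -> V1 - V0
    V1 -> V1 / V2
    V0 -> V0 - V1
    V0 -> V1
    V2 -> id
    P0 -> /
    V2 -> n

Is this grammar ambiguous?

Witness: id - id

Derivation 1: V0 ⇒ V1 - V0 ⇒ V2 - V0 ⇒ id - V0 ⇒ id - V1 ⇒ id - V2 ⇒ id - id
Derivation 2: V0 ⇒ V0 - V1 ⇒ V1 - V1 ⇒ V2 - V1 ⇒ id - V1 ⇒ id - V2 ⇒ id - id

Two distinct leftmost derivations for the same string.

Ambiguous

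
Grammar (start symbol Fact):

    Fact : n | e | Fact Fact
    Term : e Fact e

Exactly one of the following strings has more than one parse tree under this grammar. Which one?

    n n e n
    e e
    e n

n n e n: 5 trees
e e: 1 tree
e n: 1 tree

n n e n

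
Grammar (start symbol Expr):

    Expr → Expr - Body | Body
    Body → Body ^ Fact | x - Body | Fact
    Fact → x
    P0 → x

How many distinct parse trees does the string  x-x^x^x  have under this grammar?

4

Parse trees for x-x^x^x:
  [Expr [Expr [Body [Fact x]]] - [Body [Body [Body [Fact x]] ^ [Fact x]] ^ [Fact x]]]
  [Expr [Body [Body [Body x - [Body [Fact x]]] ^ [Fact x]] ^ [Fact x]]]
  [Expr [Body [Body x - [Body [Body [Fact x]] ^ [Fact x]]] ^ [Fact x]]]
  [Expr [Body x - [Body [Body [Body [Fact x]] ^ [Fact x]] ^ [Fact x]]]]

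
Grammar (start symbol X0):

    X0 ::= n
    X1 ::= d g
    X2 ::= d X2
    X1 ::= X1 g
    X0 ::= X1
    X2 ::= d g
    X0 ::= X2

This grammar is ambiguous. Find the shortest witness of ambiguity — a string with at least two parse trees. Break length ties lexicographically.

length 1: no string has ≥2 trees
length 2: d g has 2 parse trees

Two derivations of d g:
  X0 ⇒ X1 ⇒ d g
  X0 ⇒ X2 ⇒ d g

d g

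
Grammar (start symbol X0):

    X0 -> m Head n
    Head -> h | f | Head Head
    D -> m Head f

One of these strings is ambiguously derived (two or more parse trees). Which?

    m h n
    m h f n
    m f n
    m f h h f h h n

m h n: 1 tree
m h f n: 1 tree
m f n: 1 tree
m f h h f h h n: 42 trees

m f h h f h h n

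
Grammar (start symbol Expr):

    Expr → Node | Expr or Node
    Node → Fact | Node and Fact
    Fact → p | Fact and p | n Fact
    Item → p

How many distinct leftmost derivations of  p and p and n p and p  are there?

Parse trees for p and p and n p and p:
  [Expr [Node [Node [Fact [Fact p] and p]] and [Fact [Fact n [Fact p]] and p]]]
  [Expr [Node [Node [Fact [Fact p] and p]] and [Fact n [Fact [Fact p] and p]]]]
  [Expr [Node [Node [Node [Fact p]] and [Fact p]] and [Fact [Fact n [Fact p]] and p]]]
  [Expr [Node [Node [Node [Fact p]] and [Fact p]] and [Fact n [Fact [Fact p] and p]]]]
  [Expr [Node [Node [Node [Fact [Fact p] and p]] and [Fact n [Fact p]]] and [Fact p]]]
  [Expr [Node [Node [Node [Node [Fact p]] and [Fact p]] and [Fact n [Fact p]]] and [Fact p]]]

6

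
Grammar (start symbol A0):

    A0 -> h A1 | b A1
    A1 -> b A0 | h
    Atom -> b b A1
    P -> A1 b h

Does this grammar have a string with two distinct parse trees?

Only A0, A1 are reachable from A0; ignoring the rest: Restricted to the reachable nonterminals, every rule has the form A → t or A → t B, and no two rules for the same A share a first terminal. The grammar encodes a DFA — one run per string.

Unambiguous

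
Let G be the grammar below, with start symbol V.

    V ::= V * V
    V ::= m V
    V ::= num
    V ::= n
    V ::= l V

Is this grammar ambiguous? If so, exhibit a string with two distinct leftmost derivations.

Ambiguous

Witness: l n * n

Derivation 1: V ⇒ V * V ⇒ l V * V ⇒ l n * V ⇒ l n * n
Derivation 2: V ⇒ l V ⇒ l V * V ⇒ l n * V ⇒ l n * n

Two distinct leftmost derivations for the same string.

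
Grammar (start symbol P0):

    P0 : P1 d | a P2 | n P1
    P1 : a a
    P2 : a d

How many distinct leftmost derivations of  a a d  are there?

Parse trees for a a d:
  [P0 [P1 a a] d]
  [P0 a [P2 a d]]

2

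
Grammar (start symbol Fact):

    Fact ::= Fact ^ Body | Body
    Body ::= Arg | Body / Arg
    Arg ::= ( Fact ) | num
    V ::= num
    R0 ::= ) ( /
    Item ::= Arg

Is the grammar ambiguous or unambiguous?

Unambiguous

Only Fact, Body, Arg are reachable from Fact; ignoring the rest: Fact → Fact ^ Body | Body  ;  Body → Body / Arg | Arg  — a left-associative chain with Arg at the bottom. Each string factors uniquely by precedence.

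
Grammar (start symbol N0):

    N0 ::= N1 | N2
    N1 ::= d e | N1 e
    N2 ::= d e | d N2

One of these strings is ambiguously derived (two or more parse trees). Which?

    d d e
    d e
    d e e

d d e: 1 tree
d e: 2 trees
d e e: 1 tree

d e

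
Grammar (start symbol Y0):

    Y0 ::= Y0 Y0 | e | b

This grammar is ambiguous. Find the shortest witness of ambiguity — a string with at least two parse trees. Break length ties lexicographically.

b b b

length 1: no string has ≥2 trees
length 2: no string has ≥2 trees
length 3: b b b has 2 parse trees

Two derivations of b b b:
  Y0 ⇒ Y0 Y0 ⇒ Y0 Y0 Y0 ⇒ b Y0 Y0 ⇒ b b Y0 ⇒ b b b
  Y0 ⇒ Y0 Y0 ⇒ b Y0 ⇒ b Y0 Y0 ⇒ b b Y0 ⇒ b b b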